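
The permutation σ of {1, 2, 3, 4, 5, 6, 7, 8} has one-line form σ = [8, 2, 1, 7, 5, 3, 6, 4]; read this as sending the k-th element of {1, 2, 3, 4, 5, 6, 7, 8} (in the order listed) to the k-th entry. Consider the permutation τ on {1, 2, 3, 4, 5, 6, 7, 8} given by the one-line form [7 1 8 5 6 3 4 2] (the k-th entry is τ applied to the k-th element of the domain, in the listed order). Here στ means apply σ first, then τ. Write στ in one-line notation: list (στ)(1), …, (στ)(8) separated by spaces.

2 1 7 4 6 8 3 5

(στ)(x) = τ(σ(x)). Computing each image: τ(σ(1)) = τ(8) = 2, τ(σ(2)) = τ(2) = 1, τ(σ(3)) = τ(1) = 7, τ(σ(4)) = τ(7) = 4, τ(σ(5)) = τ(5) = 6, τ(σ(6)) = τ(3) = 8, τ(σ(7)) = τ(6) = 3, τ(σ(8)) = τ(4) = 5.
Hence στ = [2 1 7 4 6 8 3 5].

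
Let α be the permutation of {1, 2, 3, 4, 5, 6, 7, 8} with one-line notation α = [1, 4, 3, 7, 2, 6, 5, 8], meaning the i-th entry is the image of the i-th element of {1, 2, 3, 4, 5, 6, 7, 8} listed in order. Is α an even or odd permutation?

In disjoint-cycle form the cycle lengths are 4, 1, 1, 1, 1.
A cycle is odd iff its length is even; α has 1 even-length cycle, so sgn(α) = (−1)^1 and α is odd.

odd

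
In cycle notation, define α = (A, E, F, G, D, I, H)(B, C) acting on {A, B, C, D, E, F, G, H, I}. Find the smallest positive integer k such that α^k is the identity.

The disjoint cycles have lengths 7, 2.
Since disjoint cycles commute, ord(α) = lcm(7, 2) = 14.

14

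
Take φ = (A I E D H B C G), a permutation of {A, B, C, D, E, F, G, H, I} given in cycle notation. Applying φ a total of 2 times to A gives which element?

A lies in the 8-cycle (A I E D H B C G).
Stepping 2 places around the cycle: A → I → E.

E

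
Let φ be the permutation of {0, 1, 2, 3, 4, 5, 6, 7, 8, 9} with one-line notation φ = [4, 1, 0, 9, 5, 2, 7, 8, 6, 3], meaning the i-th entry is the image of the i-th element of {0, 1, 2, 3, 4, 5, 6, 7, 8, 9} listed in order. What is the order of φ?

Decomposing into disjoint cycles gives cycle lengths 4, 3, 2, 1.
Since disjoint cycles commute, ord(φ) = lcm(4, 3, 2) = 12.

12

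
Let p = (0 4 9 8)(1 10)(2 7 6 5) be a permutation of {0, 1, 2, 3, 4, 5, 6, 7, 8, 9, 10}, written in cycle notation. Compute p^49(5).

5 lies in the 4-cycle (2 7 6 5).
On a 4-cycle, p^4 is the identity, so p^49 = p^1 there (49 ≡ 1 mod 4).
Stepping 1 place around the cycle: 5 → 2.

2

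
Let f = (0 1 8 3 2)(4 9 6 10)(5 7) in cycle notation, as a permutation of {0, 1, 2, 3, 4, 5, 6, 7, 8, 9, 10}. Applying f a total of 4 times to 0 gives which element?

0 lies in the 5-cycle (0 1 8 3 2).
Stepping 4 places around the cycle: 0 → 1 → 8 → 3 → 2.

2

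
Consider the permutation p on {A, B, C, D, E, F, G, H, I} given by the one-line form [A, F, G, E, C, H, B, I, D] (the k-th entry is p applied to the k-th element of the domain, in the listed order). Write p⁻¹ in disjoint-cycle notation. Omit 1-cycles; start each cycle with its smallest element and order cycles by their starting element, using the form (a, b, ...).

First write p in disjoint cycles: (B, F, H, I, D, E, C, G).
Reversing each cycle (and rotating so the smallest element leads) gives p⁻¹ = (B, G, C, E, D, I, H, F).

(B, G, C, E, D, I, H, F)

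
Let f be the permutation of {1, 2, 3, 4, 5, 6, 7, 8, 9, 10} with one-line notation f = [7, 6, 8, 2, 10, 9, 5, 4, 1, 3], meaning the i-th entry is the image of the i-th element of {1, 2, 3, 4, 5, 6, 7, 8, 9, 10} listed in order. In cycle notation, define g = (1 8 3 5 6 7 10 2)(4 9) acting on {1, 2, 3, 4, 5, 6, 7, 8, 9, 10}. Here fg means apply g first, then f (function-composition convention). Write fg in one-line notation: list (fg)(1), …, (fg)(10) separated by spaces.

Chase each element through g then f: 1 → 8 → 4; 2 → 1 → 7; 3 → 5 → 10; 4 → 9 → 1; 5 → 6 → 9; 6 → 7 → 5; 7 → 10 → 3; 8 → 3 → 8; 9 → 4 → 2; 10 → 2 → 6.
Collecting the images, fg = [4 7 10 1 9 5 3 8 2 6].

4 7 10 1 9 5 3 8 2 6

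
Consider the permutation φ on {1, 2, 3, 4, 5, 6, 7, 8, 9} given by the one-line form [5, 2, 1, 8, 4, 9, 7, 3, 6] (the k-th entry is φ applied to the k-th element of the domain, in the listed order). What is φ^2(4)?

3

Tracing 4 → 8 → … returns to 4 after 5 steps, so 4 lies in a 5-cycle (1, 5, 4, 8, 3).
Stepping 2 places around the cycle: 4 → 8 → 3.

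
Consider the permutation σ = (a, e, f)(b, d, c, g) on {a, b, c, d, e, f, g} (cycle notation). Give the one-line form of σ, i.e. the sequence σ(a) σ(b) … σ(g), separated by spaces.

Reading each image from the cycles: a↦e, b↦d, c↦g, d↦c, e↦f, f↦a, g↦b.
Listing these in domain order gives e d g c f a b.

e d g c f a b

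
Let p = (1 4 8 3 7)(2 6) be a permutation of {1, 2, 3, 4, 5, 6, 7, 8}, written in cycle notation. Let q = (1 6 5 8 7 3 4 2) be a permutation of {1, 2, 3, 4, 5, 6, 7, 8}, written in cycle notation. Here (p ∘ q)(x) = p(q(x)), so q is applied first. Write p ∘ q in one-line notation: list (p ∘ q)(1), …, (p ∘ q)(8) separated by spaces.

Chase each element through q then p: 1 → 6 → 2; 2 → 1 → 4; 3 → 4 → 8; 4 → 2 → 6; 5 → 8 → 3; 6 → 5 → 5; 7 → 3 → 7; 8 → 7 → 1.
So p ∘ q in one-line form is 2 4 8 6 3 5 7 1.

2 4 8 6 3 5 7 1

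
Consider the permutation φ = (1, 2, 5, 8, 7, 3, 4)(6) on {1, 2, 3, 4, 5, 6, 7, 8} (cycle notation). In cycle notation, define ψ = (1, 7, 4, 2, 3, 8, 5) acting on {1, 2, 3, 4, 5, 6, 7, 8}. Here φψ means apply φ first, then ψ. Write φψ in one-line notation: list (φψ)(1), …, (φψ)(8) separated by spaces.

3 1 2 7 5 6 8 4

Chase each element through φ then ψ: 1 → 2 → 3; 2 → 5 → 1; 3 → 4 → 2; 4 → 1 → 7; 5 → 8 → 5; 6 → 6 → 6; 7 → 3 → 8; 8 → 7 → 4.
So φψ in one-line form is 3 1 2 7 5 6 8 4.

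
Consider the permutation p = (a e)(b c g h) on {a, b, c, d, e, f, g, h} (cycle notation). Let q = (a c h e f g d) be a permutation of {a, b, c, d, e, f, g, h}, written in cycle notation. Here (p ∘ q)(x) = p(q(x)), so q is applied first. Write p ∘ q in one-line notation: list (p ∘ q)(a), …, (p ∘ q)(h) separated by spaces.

(p ∘ q)(x) = p(q(x)). Computing each image: p(q(a)) = p(c) = g, p(q(b)) = p(b) = c, p(q(c)) = p(h) = b, p(q(d)) = p(a) = e, p(q(e)) = p(f) = f, p(q(f)) = p(g) = h, p(q(g)) = p(d) = d, p(q(h)) = p(e) = a.
Hence p ∘ q = [g c b e f h d a].

g c b e f h d a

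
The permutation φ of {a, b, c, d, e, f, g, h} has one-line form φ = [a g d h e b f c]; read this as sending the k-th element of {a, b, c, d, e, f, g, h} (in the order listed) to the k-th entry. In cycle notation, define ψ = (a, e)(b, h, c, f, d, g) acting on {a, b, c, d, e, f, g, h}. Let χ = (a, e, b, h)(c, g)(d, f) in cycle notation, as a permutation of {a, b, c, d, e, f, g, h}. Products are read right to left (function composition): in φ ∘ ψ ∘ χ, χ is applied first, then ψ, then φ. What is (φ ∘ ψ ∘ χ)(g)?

(φ ∘ ψ ∘ χ)(g) = φ(ψ(χ(g))). χ(g) = c, then ψ(c) = f, then φ(f) = b, so the result is b.

b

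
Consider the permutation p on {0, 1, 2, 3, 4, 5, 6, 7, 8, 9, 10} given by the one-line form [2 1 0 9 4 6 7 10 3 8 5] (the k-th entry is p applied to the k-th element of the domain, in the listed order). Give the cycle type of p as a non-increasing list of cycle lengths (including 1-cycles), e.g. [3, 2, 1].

The disjoint cycles are (0 2)(1)(3 9 8)(4)(5 6 7 10), with lengths 4, 3, 2, 1, 1 in non-increasing order.

[4, 3, 2, 1, 1]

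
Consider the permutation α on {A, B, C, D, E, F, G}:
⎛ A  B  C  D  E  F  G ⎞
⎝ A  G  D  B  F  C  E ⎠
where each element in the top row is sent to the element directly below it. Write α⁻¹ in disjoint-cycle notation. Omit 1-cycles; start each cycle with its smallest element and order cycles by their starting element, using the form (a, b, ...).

(B, D, C, F, E, G)

The cycle decomposition of α is (B, G, E, F, C, D).
The inverse reverses every cycle; in canonical form, α⁻¹ = (B, D, C, F, E, G).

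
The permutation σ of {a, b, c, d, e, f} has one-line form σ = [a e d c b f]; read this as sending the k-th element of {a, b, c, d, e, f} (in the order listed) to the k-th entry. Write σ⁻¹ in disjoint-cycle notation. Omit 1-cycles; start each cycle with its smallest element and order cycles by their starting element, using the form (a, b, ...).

First write σ in disjoint cycles: (b, e)(c, d).
The inverse reverses every cycle; in canonical form, σ⁻¹ = (b, e)(c, d).

(b, e)(c, d)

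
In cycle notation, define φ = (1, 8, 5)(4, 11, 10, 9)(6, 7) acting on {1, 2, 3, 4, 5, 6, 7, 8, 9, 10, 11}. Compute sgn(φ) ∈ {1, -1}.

The cycle lengths are 4, 3, 2, 1, 1.
A cycle is odd iff its length is even; φ has 2 even-length cycles, so sgn(φ) = (−1)^2 and φ is even.

1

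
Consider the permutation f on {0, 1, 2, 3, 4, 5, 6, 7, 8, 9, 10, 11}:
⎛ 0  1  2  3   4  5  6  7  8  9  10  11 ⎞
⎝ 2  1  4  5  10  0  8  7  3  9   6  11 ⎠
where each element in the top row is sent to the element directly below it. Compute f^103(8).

6

Tracing 8 → 3 → … returns to 8 after 8 steps, so 8 lies in an 8-cycle (0 2 4 10 6 8 3 5).
Powers repeat with period 8 on this cycle, and 103 mod 8 = 7, so f^103(8) = f^7(8).
Advancing 7 steps from 8: 8 → 3 → 5 → 0 → 2 → 4 → 10 → 6.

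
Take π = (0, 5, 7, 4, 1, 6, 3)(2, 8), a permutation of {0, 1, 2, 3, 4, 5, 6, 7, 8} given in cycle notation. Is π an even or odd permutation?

odd

The cycle lengths are 7, 2.
A cycle is odd iff its length is even; π has 1 even-length cycle, so sgn(π) = (−1)^1 and π is odd.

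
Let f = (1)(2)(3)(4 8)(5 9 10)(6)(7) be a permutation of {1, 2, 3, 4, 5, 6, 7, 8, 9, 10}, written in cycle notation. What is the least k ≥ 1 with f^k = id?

The cycle type of f is (3, 2, 1, 1, 1, 1, 1).
The order is lcm(3, 2) = 6.

6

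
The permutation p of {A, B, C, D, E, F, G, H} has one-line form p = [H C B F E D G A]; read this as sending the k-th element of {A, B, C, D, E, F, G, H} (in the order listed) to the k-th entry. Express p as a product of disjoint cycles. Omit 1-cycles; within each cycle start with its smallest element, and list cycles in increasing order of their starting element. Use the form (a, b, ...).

From A: A → H → A, closing the cycle (A, H).
Continuing from each remaining unvisited element yields (A, H)(B, C)(D, F).

(A, H)(B, C)(D, F)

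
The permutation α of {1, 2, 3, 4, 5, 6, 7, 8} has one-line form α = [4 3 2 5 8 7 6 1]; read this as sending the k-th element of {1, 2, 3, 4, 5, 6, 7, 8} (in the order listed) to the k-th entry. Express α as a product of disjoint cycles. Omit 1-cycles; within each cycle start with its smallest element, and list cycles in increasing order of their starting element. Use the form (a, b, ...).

(1, 4, 5, 8)(2, 3)(6, 7)

Iterating α from 1 gives 1 → 4 → 5 → 8 → 1; that is the 4-cycle (1, 4, 5, 8).
Repeating from the next unused element and collecting all non-trivial cycles gives (1, 4, 5, 8)(2, 3)(6, 7).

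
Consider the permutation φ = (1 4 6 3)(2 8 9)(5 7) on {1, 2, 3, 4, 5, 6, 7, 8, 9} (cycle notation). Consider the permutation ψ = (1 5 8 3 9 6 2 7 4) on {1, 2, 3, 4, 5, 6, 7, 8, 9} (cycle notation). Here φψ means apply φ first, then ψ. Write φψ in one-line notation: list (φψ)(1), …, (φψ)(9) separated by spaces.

For each element, apply φ then ψ: 1 → 4 → 1; 2 → 8 → 3; 3 → 1 → 5; 4 → 6 → 2; 5 → 7 → 4; 6 → 3 → 9; 7 → 5 → 8; 8 → 9 → 6; 9 → 2 → 7.
Collecting the images, φψ = [1 3 5 2 4 9 8 6 7].

1 3 5 2 4 9 8 6 7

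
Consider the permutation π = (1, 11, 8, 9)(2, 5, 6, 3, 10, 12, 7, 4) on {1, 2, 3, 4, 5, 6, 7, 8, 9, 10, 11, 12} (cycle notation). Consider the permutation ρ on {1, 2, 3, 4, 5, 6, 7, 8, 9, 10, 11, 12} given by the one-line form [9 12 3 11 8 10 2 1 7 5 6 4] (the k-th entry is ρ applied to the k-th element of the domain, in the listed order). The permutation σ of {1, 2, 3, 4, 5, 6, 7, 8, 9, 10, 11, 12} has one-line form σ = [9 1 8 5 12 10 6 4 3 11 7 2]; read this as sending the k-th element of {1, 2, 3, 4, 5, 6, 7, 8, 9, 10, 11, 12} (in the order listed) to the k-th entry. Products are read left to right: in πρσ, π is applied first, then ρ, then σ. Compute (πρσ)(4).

2

Chase 4: π(4) = 2; ρ(2) = 12; σ(12) = 2. Hence (πρσ)(4) = 2.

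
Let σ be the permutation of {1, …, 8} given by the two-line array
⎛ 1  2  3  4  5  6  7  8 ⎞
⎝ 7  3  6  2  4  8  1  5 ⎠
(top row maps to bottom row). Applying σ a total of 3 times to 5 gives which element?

3

Tracing 5 → 4 → … returns to 5 after 6 steps, so 5 lies in a 6-cycle (2 3 6 8 5 4).
Advancing 3 steps from 5: 5 → 4 → 2 → 3.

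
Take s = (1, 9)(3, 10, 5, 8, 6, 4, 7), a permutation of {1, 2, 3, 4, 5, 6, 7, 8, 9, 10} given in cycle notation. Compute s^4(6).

6 lies in the 7-cycle (3, 10, 5, 8, 6, 4, 7).
Advancing 4 steps from 6: 6 → 4 → 7 → 3 → 10.

10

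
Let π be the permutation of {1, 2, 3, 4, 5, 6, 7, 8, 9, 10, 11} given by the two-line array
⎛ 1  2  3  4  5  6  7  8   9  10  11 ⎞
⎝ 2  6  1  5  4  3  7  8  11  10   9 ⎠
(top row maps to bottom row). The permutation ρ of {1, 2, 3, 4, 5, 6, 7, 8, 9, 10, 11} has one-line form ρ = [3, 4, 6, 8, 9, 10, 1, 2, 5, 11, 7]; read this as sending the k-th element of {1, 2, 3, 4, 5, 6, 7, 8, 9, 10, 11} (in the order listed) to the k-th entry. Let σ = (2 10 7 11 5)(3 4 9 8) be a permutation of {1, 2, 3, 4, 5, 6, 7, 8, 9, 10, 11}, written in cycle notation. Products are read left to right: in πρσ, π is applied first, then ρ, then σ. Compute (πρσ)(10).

5

Chase 10: π(10) = 10; ρ(10) = 11; σ(11) = 5. Hence (πρσ)(10) = 5.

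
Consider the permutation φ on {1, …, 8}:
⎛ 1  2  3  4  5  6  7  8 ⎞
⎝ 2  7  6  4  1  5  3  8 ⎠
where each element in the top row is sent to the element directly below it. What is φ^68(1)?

Tracing 1 → 2 → … returns to 1 after 6 steps, so 1 lies in a 6-cycle (1 2 7 3 6 5).
Powers repeat with period 6 on this cycle, and 68 mod 6 = 2, so φ^68(1) = φ^2(1).
Advancing 2 steps from 1: 1 → 2 → 7.

7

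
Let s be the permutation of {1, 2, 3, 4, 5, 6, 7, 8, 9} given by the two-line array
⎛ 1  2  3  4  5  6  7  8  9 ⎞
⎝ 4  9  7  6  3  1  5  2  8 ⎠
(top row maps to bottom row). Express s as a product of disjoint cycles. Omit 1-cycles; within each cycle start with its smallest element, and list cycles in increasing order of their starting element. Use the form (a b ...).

Iterating s from 1 gives 1 → 4 → 6 → 1; that is the 3-cycle (1 4 6).
Repeating from the next unused element and collecting all non-trivial cycles gives (1 4 6)(2 9 8)(3 7 5).

(1 4 6)(2 9 8)(3 7 5)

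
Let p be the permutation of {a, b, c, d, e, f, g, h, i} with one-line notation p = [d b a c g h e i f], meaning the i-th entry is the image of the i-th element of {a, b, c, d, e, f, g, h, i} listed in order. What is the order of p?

6

The disjoint-cycle form of p has cycle lengths 3, 3, 2, 1.
The order is lcm(3, 3, 2) = 6.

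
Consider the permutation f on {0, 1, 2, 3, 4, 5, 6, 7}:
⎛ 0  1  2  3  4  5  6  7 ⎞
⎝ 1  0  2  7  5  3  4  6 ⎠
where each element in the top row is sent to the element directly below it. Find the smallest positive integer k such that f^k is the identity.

10

Decomposing into disjoint cycles gives cycle lengths 5, 2, 1.
Since disjoint cycles commute, ord(f) = lcm(5, 2) = 10.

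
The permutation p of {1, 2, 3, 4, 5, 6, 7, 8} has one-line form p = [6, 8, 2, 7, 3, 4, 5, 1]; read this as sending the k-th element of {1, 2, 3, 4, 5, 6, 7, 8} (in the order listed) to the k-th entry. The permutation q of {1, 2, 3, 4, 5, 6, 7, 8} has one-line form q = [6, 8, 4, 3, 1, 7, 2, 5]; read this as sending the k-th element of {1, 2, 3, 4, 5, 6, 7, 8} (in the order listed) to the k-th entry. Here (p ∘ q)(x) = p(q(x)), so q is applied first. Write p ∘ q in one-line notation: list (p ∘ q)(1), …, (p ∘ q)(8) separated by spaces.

4 1 7 2 6 5 8 3

Chase each element through q then p: 1 → 6 → 4; 2 → 8 → 1; 3 → 4 → 7; 4 → 3 → 2; 5 → 1 → 6; 6 → 7 → 5; 7 → 2 → 8; 8 → 5 → 3.
Collecting the images, p ∘ q = [4 1 7 2 6 5 8 3].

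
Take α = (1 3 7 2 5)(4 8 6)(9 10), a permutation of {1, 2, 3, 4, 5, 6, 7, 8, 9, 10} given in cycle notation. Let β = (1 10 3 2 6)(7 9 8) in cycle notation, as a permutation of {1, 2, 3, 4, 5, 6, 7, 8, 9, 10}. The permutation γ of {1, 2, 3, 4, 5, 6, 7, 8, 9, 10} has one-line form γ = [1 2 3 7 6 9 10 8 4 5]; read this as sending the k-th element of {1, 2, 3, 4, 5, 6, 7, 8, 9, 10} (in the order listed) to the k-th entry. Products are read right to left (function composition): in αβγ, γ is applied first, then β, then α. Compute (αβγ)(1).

9

Apply the permutations in order: γ(1) = 1, then β(1) = 10, then α(10) = 9. So (αβγ)(1) = 9.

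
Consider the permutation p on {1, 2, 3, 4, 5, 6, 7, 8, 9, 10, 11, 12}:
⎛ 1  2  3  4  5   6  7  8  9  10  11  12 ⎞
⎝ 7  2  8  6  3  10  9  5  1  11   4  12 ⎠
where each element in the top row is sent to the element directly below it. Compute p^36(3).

3

Tracing 3 → 8 → … returns to 3 after 3 steps, so 3 lies in a 3-cycle (3, 8, 5).
On a 3-cycle, p^3 is the identity, so p^36 = p^0 there (36 ≡ 0 mod 3).
So p^36(3) = 3.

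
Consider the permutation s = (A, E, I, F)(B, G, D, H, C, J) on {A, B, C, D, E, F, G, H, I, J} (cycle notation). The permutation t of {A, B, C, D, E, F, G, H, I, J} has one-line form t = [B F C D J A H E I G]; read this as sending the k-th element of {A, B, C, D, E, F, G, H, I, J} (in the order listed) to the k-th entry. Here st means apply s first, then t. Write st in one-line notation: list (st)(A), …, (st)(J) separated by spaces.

J H G E I B D C A F

For each element, apply s then t: A → E → J; B → G → H; C → J → G; D → H → E; E → I → I; F → A → B; G → D → D; H → C → C; I → F → A; J → B → F.
Collecting the images, st = [J H G E I B D C A F].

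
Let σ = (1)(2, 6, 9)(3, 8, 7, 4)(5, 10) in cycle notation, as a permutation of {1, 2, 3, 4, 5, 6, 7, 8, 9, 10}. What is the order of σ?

The cycle type of σ is (4, 3, 2, 1).
The order of σ is the least common multiple of its cycle lengths: lcm(4, 3, 2) = 12.

12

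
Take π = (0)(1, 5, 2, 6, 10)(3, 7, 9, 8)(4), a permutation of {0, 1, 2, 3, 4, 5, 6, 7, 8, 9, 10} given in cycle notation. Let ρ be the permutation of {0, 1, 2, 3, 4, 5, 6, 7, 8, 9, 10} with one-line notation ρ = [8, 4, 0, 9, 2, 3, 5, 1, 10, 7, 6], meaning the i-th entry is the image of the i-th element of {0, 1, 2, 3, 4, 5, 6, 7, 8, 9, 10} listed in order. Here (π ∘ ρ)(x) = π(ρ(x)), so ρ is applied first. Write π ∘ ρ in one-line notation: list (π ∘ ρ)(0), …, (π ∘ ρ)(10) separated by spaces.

For each element, apply ρ then π: 0 → 8 → 3; 1 → 4 → 4; 2 → 0 → 0; 3 → 9 → 8; 4 → 2 → 6; 5 → 3 → 7; 6 → 5 → 2; 7 → 1 → 5; 8 → 10 → 1; 9 → 7 → 9; 10 → 6 → 10.
So π ∘ ρ in one-line form is 3 4 0 8 6 7 2 5 1 9 10.

3 4 0 8 6 7 2 5 1 9 10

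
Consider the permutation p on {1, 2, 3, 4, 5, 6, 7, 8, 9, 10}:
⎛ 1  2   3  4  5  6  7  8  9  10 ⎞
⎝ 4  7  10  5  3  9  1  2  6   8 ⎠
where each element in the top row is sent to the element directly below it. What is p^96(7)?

Tracing 7 → 1 → … returns to 7 after 8 steps, so 7 lies in an 8-cycle (1, 4, 5, 3, 10, 8, 2, 7).
Since the cycle has length 8, p^96 acts on it the same as p^0 (96 mod 8 = 0).
So p^96(7) = 7.

7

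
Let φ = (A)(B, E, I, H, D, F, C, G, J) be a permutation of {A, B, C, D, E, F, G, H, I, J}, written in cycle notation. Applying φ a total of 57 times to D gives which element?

D lies in the 9-cycle (B, E, I, H, D, F, C, G, J).
On a 9-cycle, φ^9 is the identity, so φ^57 = φ^3 there (57 ≡ 3 mod 9).
Stepping 3 places around the cycle: D → F → C → G.

G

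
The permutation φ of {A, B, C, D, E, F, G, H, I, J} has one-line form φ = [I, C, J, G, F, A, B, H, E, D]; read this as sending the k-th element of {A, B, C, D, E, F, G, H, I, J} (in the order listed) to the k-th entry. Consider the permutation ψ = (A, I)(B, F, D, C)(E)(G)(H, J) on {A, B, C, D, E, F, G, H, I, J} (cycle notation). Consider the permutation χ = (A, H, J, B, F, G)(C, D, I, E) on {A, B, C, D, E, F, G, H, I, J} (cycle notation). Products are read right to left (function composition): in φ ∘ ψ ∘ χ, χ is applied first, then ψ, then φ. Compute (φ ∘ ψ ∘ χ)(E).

Chase E: χ(E) = C; ψ(C) = B; φ(B) = C. Hence (φ ∘ ψ ∘ χ)(E) = C.

C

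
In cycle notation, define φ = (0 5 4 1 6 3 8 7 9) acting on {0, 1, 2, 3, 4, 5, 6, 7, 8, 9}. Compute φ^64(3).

8

3 lies in the 9-cycle (0 5 4 1 6 3 8 7 9).
On a 9-cycle, φ^9 is the identity, so φ^64 = φ^1 there (64 ≡ 1 mod 9).
Advancing 1 step from 3: 3 → 8.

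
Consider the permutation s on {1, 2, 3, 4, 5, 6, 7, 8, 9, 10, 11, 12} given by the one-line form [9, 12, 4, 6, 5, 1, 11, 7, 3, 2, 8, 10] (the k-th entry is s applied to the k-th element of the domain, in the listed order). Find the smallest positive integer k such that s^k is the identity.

15

Decomposing into disjoint cycles gives cycle lengths 5, 3, 3, 1.
The order is lcm(5, 3, 3) = 15.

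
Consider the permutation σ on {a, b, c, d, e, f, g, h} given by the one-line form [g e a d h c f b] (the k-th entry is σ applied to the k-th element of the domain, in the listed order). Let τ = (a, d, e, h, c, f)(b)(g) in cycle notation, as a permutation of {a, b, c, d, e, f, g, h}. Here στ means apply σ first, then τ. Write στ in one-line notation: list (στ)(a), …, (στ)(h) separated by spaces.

(στ)(x) = τ(σ(x)). Computing each image: τ(σ(a)) = τ(g) = g, τ(σ(b)) = τ(e) = h, τ(σ(c)) = τ(a) = d, τ(σ(d)) = τ(d) = e, τ(σ(e)) = τ(h) = c, τ(σ(f)) = τ(c) = f, τ(σ(g)) = τ(f) = a, τ(σ(h)) = τ(b) = b.
Hence στ = [g h d e c f a b].

g h d e c f a b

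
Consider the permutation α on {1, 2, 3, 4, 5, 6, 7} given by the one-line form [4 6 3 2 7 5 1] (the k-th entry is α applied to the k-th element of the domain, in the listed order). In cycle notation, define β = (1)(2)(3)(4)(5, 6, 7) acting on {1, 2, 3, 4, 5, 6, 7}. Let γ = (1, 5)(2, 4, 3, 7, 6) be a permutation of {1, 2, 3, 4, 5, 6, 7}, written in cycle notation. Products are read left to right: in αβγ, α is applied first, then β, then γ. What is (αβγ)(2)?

6

Apply the permutations in order: α(2) = 6, then β(6) = 7, then γ(7) = 6. So (αβγ)(2) = 6.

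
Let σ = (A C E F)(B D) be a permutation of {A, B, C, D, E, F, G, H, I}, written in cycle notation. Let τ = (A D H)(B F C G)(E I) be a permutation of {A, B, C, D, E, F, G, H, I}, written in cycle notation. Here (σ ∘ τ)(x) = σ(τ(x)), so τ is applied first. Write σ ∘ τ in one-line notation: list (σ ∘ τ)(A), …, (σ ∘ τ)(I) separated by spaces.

For each element, apply τ then σ: A → D → B; B → F → A; C → G → G; D → H → H; E → I → I; F → C → E; G → B → D; H → A → C; I → E → F.
Collecting the images, σ ∘ τ = [B A G H I E D C F].

B A G H I E D C F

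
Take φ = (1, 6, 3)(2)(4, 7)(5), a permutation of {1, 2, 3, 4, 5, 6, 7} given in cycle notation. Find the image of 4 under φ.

7

4 appears in (4, 7); the next entry (wrapping around) is 7.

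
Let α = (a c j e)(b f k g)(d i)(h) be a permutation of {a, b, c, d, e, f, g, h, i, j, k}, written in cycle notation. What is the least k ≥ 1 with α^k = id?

4

The disjoint cycles have lengths 4, 4, 2, 1.
The order of α is the least common multiple of its cycle lengths: lcm(4, 4, 2) = 4.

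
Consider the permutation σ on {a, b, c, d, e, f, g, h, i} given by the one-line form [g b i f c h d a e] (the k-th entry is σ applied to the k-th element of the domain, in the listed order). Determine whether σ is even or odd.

In disjoint-cycle form the cycle lengths are 5, 3, 1.
A cycle of length ℓ contributes ℓ−1 transpositions, so σ is a product of 4 + 2 = 6 transpositions — even.

even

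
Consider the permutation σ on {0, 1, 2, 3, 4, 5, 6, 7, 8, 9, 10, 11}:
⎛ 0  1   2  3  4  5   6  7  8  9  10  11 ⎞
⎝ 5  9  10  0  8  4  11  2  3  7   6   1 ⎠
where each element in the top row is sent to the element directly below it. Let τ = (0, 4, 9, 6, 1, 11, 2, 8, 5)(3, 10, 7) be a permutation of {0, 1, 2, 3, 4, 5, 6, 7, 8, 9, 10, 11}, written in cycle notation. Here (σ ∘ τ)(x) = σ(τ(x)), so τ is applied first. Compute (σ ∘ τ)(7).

(σ ∘ τ)(7) = σ(τ(7)). τ(7) = 3, then σ(3) = 0. So (σ ∘ τ)(7) = 0.

0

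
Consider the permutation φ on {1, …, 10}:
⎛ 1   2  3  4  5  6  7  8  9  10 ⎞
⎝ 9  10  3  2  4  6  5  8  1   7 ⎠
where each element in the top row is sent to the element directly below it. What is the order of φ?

10

The disjoint-cycle form of φ has cycle lengths 5, 2, 1, 1, 1.
The order of φ is the least common multiple of its cycle lengths: lcm(5, 2) = 10.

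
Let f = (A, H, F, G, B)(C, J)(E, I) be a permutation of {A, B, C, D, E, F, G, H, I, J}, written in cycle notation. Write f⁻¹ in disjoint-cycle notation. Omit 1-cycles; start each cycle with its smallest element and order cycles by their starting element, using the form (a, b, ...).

(A, B, G, F, H)(C, J)(E, I)

Inverting a permutation written in cycle notation just reverses the order within every cycle.
Reversing each cycle of f and rotating so the smallest element leads gives (A, B, G, F, H)(C, J)(E, I).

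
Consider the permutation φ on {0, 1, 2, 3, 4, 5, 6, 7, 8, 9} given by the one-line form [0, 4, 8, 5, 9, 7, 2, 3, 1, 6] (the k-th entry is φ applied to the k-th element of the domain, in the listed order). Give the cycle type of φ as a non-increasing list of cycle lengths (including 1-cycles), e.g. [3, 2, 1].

[6, 3, 1]

The disjoint cycles are (0)(1 4 9 6 2 8)(3 5 7), with lengths 6, 3, 1 in non-increasing order.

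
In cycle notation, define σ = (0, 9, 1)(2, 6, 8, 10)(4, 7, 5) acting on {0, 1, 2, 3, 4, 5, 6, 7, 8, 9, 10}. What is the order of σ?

12

The disjoint cycles have lengths 4, 3, 3, 1.
Since disjoint cycles commute, ord(σ) = lcm(4, 3, 3) = 12.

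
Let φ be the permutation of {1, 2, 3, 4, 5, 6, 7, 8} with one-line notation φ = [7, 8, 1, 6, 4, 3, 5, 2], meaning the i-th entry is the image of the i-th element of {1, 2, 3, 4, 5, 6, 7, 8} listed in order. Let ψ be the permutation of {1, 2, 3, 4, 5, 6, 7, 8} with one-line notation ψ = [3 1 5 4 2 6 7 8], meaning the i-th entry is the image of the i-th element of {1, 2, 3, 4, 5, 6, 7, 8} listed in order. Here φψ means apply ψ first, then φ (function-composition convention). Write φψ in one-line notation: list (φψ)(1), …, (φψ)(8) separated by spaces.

1 7 4 6 8 3 5 2

(φψ)(x) = φ(ψ(x)). Computing each image: φ(ψ(1)) = φ(3) = 1, φ(ψ(2)) = φ(1) = 7, φ(ψ(3)) = φ(5) = 4, φ(ψ(4)) = φ(4) = 6, φ(ψ(5)) = φ(2) = 8, φ(ψ(6)) = φ(6) = 3, φ(ψ(7)) = φ(7) = 5, φ(ψ(8)) = φ(8) = 2.
Hence φψ = [1 7 4 6 8 3 5 2].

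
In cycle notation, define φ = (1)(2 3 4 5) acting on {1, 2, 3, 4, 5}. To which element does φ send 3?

In the cycle (2 3 4 5), 3 is followed by 4, so φ(3) = 4.

4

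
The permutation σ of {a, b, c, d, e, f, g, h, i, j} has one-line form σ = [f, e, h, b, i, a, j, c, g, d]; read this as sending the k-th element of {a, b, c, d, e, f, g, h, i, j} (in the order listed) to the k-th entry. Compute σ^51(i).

Tracing i → g → … returns to i after 6 steps, so i lies in a 6-cycle (b e i g j d).
Since the cycle has length 6, σ^51 acts on it the same as σ^3 (51 mod 6 = 3).
Advancing 3 steps from i: i → g → j → d.

d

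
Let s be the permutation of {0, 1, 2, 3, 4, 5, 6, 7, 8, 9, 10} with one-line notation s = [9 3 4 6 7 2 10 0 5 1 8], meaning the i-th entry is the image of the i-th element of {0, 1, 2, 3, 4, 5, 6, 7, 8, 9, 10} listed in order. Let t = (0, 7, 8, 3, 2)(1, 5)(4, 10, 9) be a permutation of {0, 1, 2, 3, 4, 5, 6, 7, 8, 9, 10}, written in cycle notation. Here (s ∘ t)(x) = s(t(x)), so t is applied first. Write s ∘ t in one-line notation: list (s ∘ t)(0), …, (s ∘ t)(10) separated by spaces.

For each element, apply t then s: 0 → 7 → 0; 1 → 5 → 2; 2 → 0 → 9; 3 → 2 → 4; 4 → 10 → 8; 5 → 1 → 3; 6 → 6 → 10; 7 → 8 → 5; 8 → 3 → 6; 9 → 4 → 7; 10 → 9 → 1.
So s ∘ t in one-line form is 0 2 9 4 8 3 10 5 6 7 1.

0 2 9 4 8 3 10 5 6 7 1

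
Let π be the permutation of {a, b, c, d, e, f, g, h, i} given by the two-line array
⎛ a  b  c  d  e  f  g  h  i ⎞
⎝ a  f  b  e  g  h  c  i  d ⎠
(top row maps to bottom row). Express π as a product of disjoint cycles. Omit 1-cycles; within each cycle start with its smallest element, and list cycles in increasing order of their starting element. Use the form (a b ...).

Iterating π from b gives b → f → h → i → d → e → g → c → b; that is the 8-cycle (b f h i d e g c).
Continuing from each remaining unvisited element yields (b f h i d e g c).

(b f h i d e g c)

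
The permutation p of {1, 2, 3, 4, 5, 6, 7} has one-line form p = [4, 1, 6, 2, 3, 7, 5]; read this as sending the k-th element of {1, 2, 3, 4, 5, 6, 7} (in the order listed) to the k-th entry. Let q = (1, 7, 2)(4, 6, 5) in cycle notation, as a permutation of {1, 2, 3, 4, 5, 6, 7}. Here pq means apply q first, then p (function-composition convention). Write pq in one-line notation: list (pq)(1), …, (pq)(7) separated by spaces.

(pq)(x) = p(q(x)). Computing each image: p(q(1)) = p(7) = 5, p(q(2)) = p(1) = 4, p(q(3)) = p(3) = 6, p(q(4)) = p(6) = 7, p(q(5)) = p(4) = 2, p(q(6)) = p(5) = 3, p(q(7)) = p(2) = 1.
Hence pq = [5 4 6 7 2 3 1].

5 4 6 7 2 3 1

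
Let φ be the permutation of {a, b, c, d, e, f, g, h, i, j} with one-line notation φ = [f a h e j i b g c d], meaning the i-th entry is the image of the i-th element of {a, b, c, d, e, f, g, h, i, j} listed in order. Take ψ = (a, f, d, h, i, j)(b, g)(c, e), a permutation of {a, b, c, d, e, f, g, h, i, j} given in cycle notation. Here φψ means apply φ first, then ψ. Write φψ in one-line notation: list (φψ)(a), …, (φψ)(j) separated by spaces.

d f i c a j g b e h

(φψ)(x) = ψ(φ(x)). Computing each image: ψ(φ(a)) = ψ(f) = d, ψ(φ(b)) = ψ(a) = f, ψ(φ(c)) = ψ(h) = i, ψ(φ(d)) = ψ(e) = c, ψ(φ(e)) = ψ(j) = a, ψ(φ(f)) = ψ(i) = j, ψ(φ(g)) = ψ(b) = g, ψ(φ(h)) = ψ(g) = b, ψ(φ(i)) = ψ(c) = e, ψ(φ(j)) = ψ(d) = h.
Hence φψ = [d f i c a j g b e h].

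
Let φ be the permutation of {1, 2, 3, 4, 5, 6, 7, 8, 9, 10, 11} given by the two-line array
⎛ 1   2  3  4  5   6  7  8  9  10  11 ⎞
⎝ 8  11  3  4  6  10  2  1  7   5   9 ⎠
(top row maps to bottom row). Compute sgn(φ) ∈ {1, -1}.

1

In disjoint-cycle form the cycle lengths are 4, 3, 2, 1, 1.
A cycle is odd iff its length is even; φ has 2 even-length cycles, so sgn(φ) = (−1)^2 and φ is even.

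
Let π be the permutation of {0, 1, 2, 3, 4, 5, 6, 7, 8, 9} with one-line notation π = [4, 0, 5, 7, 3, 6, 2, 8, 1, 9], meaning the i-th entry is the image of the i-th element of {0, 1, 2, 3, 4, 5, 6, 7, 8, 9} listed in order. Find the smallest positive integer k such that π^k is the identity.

6

The disjoint-cycle form of π has cycle lengths 6, 3, 1.
Since disjoint cycles commute, ord(π) = lcm(6, 3) = 6.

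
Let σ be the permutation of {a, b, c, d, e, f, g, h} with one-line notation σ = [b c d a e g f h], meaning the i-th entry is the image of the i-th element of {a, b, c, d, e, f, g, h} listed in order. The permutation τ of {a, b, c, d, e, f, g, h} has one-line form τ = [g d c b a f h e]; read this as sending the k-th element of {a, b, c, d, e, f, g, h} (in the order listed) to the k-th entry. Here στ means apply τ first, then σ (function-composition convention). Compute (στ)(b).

First apply τ: τ(b) = d, then σ(d) = a. Thus (στ)(b) = a.

a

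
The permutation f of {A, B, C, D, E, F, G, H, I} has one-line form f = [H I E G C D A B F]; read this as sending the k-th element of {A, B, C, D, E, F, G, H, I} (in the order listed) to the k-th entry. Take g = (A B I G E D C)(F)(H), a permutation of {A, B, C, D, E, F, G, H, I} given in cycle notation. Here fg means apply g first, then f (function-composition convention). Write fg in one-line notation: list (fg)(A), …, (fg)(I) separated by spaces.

I F H E G D C B A

Chase each element through g then f: A → B → I; B → I → F; C → A → H; D → C → E; E → D → G; F → F → D; G → E → C; H → H → B; I → G → A.
So fg in one-line form is I F H E G D C B A.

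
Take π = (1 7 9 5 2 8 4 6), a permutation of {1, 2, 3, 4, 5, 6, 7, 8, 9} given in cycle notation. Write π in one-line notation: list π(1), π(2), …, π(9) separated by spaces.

Each element maps to the next entry in its cycle (wrapping to the front): 1↦7, 2↦8, 3↦3, 4↦6, 5↦2, 6↦1, 7↦9, 8↦4, 9↦5.
So the one-line form is 7 8 3 6 2 1 9 4 5.

7 8 3 6 2 1 9 4 5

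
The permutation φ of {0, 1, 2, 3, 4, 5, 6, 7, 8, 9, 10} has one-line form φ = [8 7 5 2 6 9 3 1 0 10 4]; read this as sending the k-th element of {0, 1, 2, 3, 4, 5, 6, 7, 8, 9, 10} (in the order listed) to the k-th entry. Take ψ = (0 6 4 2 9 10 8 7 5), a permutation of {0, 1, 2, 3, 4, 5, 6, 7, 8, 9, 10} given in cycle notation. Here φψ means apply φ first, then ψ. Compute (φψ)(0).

(φψ)(0) = ψ(φ(0)). φ(0) = 8, then ψ(8) = 7. So (φψ)(0) = 7.

7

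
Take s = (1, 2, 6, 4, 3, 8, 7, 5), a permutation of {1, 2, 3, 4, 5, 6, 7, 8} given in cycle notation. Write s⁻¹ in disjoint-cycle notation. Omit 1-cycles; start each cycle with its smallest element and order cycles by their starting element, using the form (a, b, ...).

Inverting a permutation written in cycle notation just reverses the order within every cycle.
After reversing and putting each cycle's least element first, s⁻¹ = (1, 5, 7, 8, 3, 4, 6, 2).

(1, 5, 7, 8, 3, 4, 6, 2)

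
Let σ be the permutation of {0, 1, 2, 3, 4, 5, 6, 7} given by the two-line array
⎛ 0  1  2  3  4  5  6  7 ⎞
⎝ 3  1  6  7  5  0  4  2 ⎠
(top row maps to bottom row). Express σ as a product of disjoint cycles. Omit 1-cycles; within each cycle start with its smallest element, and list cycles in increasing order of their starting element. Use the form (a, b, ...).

(0, 3, 7, 2, 6, 4, 5)

From 0: 0 → 3 → 7 → 2 → 6 → 4 → 5 → 0, closing the cycle (0, 3, 7, 2, 6, 4, 5).
Continuing from each remaining unvisited element yields (0, 3, 7, 2, 6, 4, 5).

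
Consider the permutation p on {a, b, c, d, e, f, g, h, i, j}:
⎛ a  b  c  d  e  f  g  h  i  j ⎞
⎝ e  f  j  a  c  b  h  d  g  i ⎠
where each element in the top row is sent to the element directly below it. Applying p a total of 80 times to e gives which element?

e

Tracing e → c → … returns to e after 8 steps, so e lies in an 8-cycle (a, e, c, j, i, g, h, d).
On an 8-cycle, p^8 is the identity, so p^80 = p^0 there (80 ≡ 0 mod 8).
So p^80(e) = e.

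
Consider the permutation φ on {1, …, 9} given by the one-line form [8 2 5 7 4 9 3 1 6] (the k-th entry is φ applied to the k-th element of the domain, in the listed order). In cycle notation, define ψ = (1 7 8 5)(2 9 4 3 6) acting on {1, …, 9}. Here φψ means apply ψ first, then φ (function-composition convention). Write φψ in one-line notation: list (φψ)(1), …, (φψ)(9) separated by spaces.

(φψ)(x) = φ(ψ(x)). Computing each image: φ(ψ(1)) = φ(7) = 3, φ(ψ(2)) = φ(9) = 6, φ(ψ(3)) = φ(6) = 9, φ(ψ(4)) = φ(3) = 5, φ(ψ(5)) = φ(1) = 8, φ(ψ(6)) = φ(2) = 2, φ(ψ(7)) = φ(8) = 1, φ(ψ(8)) = φ(5) = 4, φ(ψ(9)) = φ(4) = 7.
Hence φψ = [3 6 9 5 8 2 1 4 7].

3 6 9 5 8 2 1 4 7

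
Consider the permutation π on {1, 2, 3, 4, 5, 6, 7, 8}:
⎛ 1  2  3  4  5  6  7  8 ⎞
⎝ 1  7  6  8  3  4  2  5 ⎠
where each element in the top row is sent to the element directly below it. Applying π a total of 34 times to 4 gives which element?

6

Tracing 4 → 8 → … returns to 4 after 5 steps, so 4 lies in a 5-cycle (3 6 4 8 5).
Powers repeat with period 5 on this cycle, and 34 mod 5 = 4, so π^34(4) = π^4(4).
Advancing 4 steps from 4: 4 → 8 → 5 → 3 → 6.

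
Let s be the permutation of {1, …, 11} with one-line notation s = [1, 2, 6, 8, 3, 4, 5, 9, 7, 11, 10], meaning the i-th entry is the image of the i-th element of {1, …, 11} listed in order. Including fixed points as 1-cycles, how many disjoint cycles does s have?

The cycle decomposition is (1)(2)(3, 6, 4, 8, 9, 7, 5)(10, 11), which has 4 cycles (counting 1-cycles).

4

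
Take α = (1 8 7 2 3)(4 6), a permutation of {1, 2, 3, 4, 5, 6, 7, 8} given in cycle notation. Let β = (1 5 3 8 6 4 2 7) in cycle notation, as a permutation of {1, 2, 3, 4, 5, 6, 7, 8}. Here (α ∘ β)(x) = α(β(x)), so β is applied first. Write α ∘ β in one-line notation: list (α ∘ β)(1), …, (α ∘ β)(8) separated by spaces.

5 2 7 3 1 6 8 4

(α ∘ β)(x) = α(β(x)). Computing each image: α(β(1)) = α(5) = 5, α(β(2)) = α(7) = 2, α(β(3)) = α(8) = 7, α(β(4)) = α(2) = 3, α(β(5)) = α(3) = 1, α(β(6)) = α(4) = 6, α(β(7)) = α(1) = 8, α(β(8)) = α(6) = 4.
Hence α ∘ β = [5 2 7 3 1 6 8 4].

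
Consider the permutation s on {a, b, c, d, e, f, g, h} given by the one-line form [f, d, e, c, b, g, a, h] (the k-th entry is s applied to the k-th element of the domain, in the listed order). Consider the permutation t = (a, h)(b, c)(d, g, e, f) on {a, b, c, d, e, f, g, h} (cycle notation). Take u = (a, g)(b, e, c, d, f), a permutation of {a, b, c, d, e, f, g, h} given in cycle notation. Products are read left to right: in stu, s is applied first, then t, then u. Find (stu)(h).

Apply the permutations in order: s(h) = h, then t(h) = a, then u(a) = g. So (stu)(h) = g.

g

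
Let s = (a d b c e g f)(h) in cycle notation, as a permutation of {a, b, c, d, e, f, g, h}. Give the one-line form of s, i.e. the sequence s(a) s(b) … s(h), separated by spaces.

Each element maps to the next entry in its cycle (wrapping to the front): a→d, b→c, c→e, d→b, e→g, f→a, g→f, h→h.
So the one-line form is d c e b g a f h.

d c e b g a f h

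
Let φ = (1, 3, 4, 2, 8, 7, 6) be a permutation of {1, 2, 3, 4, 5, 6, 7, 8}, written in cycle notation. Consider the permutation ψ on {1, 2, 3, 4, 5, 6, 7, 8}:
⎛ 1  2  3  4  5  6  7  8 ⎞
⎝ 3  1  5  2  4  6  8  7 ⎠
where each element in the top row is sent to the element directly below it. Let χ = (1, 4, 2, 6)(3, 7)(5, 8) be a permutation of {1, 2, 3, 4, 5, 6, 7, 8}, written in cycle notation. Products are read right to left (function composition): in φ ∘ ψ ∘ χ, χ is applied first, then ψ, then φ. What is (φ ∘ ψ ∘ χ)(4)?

3

Chase 4: χ(4) = 2; ψ(2) = 1; φ(1) = 3. Hence (φ ∘ ψ ∘ χ)(4) = 3.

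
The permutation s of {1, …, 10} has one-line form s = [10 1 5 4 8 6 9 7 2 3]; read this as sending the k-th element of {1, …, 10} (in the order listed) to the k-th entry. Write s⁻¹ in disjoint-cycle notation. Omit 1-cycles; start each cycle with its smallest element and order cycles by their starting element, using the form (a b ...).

(1 2 9 7 8 5 3 10)

First write s in disjoint cycles: (1 10 3 5 8 7 9 2).
The inverse reverses every cycle; in canonical form, s⁻¹ = (1 2 9 7 8 5 3 10).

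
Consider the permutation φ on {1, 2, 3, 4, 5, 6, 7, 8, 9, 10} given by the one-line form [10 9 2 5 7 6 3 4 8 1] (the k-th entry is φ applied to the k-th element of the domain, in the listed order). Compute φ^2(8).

5

Tracing 8 → 4 → … returns to 8 after 7 steps, so 8 lies in a 7-cycle (2, 9, 8, 4, 5, 7, 3).
Stepping 2 places around the cycle: 8 → 4 → 5.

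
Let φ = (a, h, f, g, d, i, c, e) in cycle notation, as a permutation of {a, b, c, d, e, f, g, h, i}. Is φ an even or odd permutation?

The cycle lengths are 8, 1.
A cycle of length ℓ contributes ℓ−1 transpositions, so φ is a product of 7 transpositions — odd.

odd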